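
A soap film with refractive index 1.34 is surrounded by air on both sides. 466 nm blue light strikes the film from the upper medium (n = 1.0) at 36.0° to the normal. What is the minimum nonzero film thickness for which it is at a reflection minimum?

193 nm

Top surface (1.0 → 1.34): reflection off a higher-index medium gives a half-wave phase shift.
At the lower boundary (n = 1.34 to n = 1.0) the reflected ray undergoes no phase shift.
Net: one phase inversion between the two reflected rays.
With one net inversion, destructive interference in reflection requires 2 n t cos θ_r = m λ.
Snell's law: 1.0 sin 36.0° = 1.34 sin θ_r → sin θ_r = 0.439, cos θ_r = 0.899.
Minimum nonzero at m = 1: t = λ / (2 n cos θ_r) = 466 / (2 × 1.34 × 0.899) = 193 nm.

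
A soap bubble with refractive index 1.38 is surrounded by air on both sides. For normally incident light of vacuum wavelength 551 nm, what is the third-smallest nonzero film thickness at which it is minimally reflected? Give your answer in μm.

0.599 μm

Top surface (1.0 → 1.38): reflection off a higher-index medium gives a half-wave phase shift.
Ray reflecting at the bottom interface goes from n = 1.38 toward n = 1.0: no phase shift.
Net: one phase inversion between the two reflected rays.
So the condition for destructive reflection is 2 n t = m λ.
The third-smallest nonzero thickness corresponds to m = 3: t = m λ / (2 n) = 3.00 × 551 / (2 × 1.38) = 599 nm.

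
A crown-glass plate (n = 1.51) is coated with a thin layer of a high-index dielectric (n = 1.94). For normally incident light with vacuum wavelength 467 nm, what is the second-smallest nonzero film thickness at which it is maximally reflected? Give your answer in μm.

0.181 μm

Ray reflecting at the top interface goes from n = 1.0 toward n = 1.94: a half-wave phase shift.
Ray reflecting at the bottom interface goes from n = 1.94 toward n = 1.51: no phase shift.
Net: one phase inversion between the two reflected rays.
For maximum reflection here: 2 n t = (m + ½) λ.
The second-smallest nonzero thickness corresponds to m = 1: t = (m + ½) λ / (2 n) = 1.50 × 467 / (2 × 1.94) = 181 nm.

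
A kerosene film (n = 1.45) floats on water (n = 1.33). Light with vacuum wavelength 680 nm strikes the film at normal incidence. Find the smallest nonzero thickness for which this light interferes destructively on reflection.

At the upper boundary (n = 1.0 to n = 1.45) the reflected ray undergoes a half-wave phase shift.
At the lower boundary (n = 1.45 to n = 1.33) the reflected ray undergoes no phase shift.
The two reflections differ by half a wavelength.
With one net inversion, destructive interference in reflection requires 2 n t = m λ.
The smallest nonzero thickness corresponds to m = 1: t = m λ / (2 n) = 1.00 × 680 / (2 × 1.45) = 234 nm.

234 nm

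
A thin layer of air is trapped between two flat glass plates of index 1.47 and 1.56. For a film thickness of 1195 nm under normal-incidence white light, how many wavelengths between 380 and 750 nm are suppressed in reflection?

3

Top surface (1.47 → 1.0): reflection off a lower-index medium gives no phase shift.
Ray reflecting at the bottom interface goes from n = 1.0 toward n = 1.56: a half-wave phase shift.
Exactly one π shift → a net half-wave offset.
For weak reflection here: 2 n t = m λ.
λ = 2 n t / m = 2390 / m nm.
m=3: 797 nm (IR); m=4: 598 nm (visible); m=5: 478 nm (visible); m=6: 398 nm (visible); m=7: 341 nm (UV).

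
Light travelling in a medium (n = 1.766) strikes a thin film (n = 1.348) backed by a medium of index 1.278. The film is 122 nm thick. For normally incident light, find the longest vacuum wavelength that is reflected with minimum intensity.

658 nm

At the upper boundary (n = 1.766 to n = 1.348) the reflected ray undergoes no phase shift.
Bottom surface (1.348 → 1.278): reflection off a lower-index medium gives no phase shift.
Net: no relative phase inversion (both shifts match).
With no net inversion, destructive interference in reflection requires 2 n t = (m + ½) λ.
λ = 2 n t / (m + ½). The longest wavelength is m = 0: λ = 2 × 1.348 × 122 / 0.500 = 658 nm.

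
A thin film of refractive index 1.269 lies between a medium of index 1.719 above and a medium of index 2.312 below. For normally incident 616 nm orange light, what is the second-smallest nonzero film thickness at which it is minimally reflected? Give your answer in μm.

0.485 μm

Ray reflecting at the top interface goes from n = 1.719 toward n = 1.269: no phase shift.
Ray reflecting at the bottom interface goes from n = 1.269 toward n = 2.312: a half-wave phase shift.
Exactly one π shift → a net half-wave offset.
So the condition for destructive reflection is 2 n t = m λ.
The second-smallest nonzero thickness corresponds to m = 2: t = m λ / (2 n) = 2.00 × 616 / (2 × 1.269) = 485 nm.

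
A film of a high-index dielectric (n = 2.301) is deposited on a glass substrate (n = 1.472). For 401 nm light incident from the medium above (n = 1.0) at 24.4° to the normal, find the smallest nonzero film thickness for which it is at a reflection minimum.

Ray reflecting at the top interface goes from n = 1.0 toward n = 2.301: a half-wave phase shift.
Bottom surface (2.301 → 1.472): reflection off a lower-index medium gives no phase shift.
The two reflections differ by half a wavelength.
For minimum reflection here: 2 n t cos θ_r = m λ.
Snell's law: 1.0 sin 24.4° = 2.301 sin θ_r → sin θ_r = 0.180, cos θ_r = 0.984.
Minimum nonzero at m = 1: t = λ / (2 n cos θ_r) = 401 / (2 × 2.301 × 0.984) = 88.6 nm.

88.6 nm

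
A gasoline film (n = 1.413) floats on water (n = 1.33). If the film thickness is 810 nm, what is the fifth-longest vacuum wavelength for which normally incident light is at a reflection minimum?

458 nm

Top surface (1.0 → 1.413): reflection off a higher-index medium gives a half-wave phase shift.
Bottom surface (1.413 → 1.33): reflection off a lower-index medium gives no phase shift.
Exactly one π shift → a net half-wave offset.
With one net inversion, destructive interference in reflection requires 2 n t = m λ.
λ = 2 n t / m. The fifth-longest wavelength is m = 5: λ = 2 × 1.413 × 810 / 5.00 = 458 nm.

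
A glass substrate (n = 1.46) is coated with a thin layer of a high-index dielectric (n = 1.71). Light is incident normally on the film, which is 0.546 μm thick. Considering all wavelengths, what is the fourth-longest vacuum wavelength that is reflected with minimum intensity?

467 nm

Ray reflecting at the top interface goes from n = 1.0 toward n = 1.71: a half-wave phase shift.
Ray reflecting at the bottom interface goes from n = 1.71 toward n = 1.46: no phase shift.
The two reflections differ by half a wavelength.
So the condition for destructive reflection is 2 n t = m λ.
λ = 2 n t / m. The fourth-longest wavelength is m = 4: λ = 2 × 1.71 × 546 / 4.00 = 467 nm.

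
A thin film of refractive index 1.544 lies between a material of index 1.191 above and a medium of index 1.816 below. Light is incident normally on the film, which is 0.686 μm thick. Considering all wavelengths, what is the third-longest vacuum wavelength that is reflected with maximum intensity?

706 nm

Top surface (1.191 → 1.544): reflection off a higher-index medium gives a half-wave phase shift.
Ray reflecting at the bottom interface goes from n = 1.544 toward n = 1.816: a half-wave phase shift.
Zero or two π shifts → no net half-wave offset.
For bright reflection here: 2 n t = m λ.
λ = 2 n t / m. The third-longest wavelength is m = 3: λ = 2 × 1.544 × 686 / 3.00 = 706 nm.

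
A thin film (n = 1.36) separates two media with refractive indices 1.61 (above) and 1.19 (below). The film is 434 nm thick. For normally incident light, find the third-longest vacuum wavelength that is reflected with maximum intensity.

393 nm

At the upper boundary (n = 1.61 to n = 1.36) the reflected ray undergoes no phase shift.
Ray reflecting at the bottom interface goes from n = 1.36 toward n = 1.19: no phase shift.
Zero or two π shifts → no net half-wave offset.
With no net inversion, constructive interference in reflection requires 2 n t = m λ.
λ = 2 n t / m. The third-longest wavelength is m = 3: λ = 2 × 1.36 × 434 / 3.00 = 393 nm.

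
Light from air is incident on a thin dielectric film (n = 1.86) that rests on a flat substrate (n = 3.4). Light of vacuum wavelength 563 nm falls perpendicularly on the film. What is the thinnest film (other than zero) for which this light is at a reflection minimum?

75.7 nm

At the upper boundary (n = 1.0 to n = 1.86) the reflected ray undergoes a half-wave phase shift.
Ray reflecting at the bottom interface goes from n = 1.86 toward n = 3.4: a half-wave phase shift.
Zero or two π shifts → no net half-wave offset.
So the condition for destructive reflection is 2 n t = (m + ½) λ.
Minimum at m = 0: t = λ / (4 n) = 563 / (4 × 1.86) = 75.7 nm.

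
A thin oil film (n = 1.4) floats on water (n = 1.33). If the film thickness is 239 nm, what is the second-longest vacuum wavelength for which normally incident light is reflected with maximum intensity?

Ray reflecting at the top interface goes from n = 1.0 toward n = 1.4: a half-wave phase shift.
Ray reflecting at the bottom interface goes from n = 1.4 toward n = 1.33: no phase shift.
Net: one phase inversion between the two reflected rays.
For bright reflection here: 2 n t = (m + ½) λ.
λ = 2 n t / (m + ½). The second-longest wavelength is m = 1: λ = 2 × 1.4 × 239 / 1.50 = 446 nm.

446 nm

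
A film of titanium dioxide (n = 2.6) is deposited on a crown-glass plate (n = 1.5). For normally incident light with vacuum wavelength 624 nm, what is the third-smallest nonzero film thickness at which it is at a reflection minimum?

360 nm

Top surface (1.0 → 2.6): reflection off a higher-index medium gives a half-wave phase shift.
Ray reflecting at the bottom interface goes from n = 2.6 toward n = 1.5: no phase shift.
The two reflections differ by half a wavelength.
For weak reflection here: 2 n t = m λ.
The third-smallest nonzero thickness corresponds to m = 3: t = m λ / (2 n) = 3.00 × 624 / (2 × 2.6) = 360 nm.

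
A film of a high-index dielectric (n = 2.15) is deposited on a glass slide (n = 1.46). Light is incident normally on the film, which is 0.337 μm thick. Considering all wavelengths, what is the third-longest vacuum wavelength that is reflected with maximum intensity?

580 nm

Top surface (1.0 → 2.15): reflection off a higher-index medium gives a half-wave phase shift.
At the lower boundary (n = 2.15 to n = 1.46) the reflected ray undergoes no phase shift.
Net: one phase inversion between the two reflected rays.
For bright reflection here: 2 n t = (m + ½) λ.
λ = 2 n t / (m + ½). The third-longest wavelength is m = 2: λ = 2 × 2.15 × 337 / 2.50 = 580 nm.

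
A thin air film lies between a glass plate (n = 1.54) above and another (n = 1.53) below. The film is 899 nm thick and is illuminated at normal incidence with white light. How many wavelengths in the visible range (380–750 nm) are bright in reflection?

3

Ray reflecting at the top interface goes from n = 1.54 toward n = 1.0: no phase shift.
Ray reflecting at the bottom interface goes from n = 1.0 toward n = 1.53: a half-wave phase shift.
Net: one phase inversion between the two reflected rays.
For strong reflection here: 2 n t = (m + ½) λ.
λ = 2 n t / (m + ½) = 1798 / (m + ½) nm.
m=1: 1199 nm (IR); m=2: 719 nm (visible); m=3: 514 nm (visible); m=4: 400 nm (visible); m=5: 327 nm (UV).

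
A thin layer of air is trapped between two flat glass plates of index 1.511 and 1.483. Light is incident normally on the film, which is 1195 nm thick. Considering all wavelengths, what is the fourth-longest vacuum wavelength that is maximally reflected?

683 nm

Top surface (1.511 → 1.0): reflection off a lower-index medium gives no phase shift.
Ray reflecting at the bottom interface goes from n = 1.0 toward n = 1.483: a half-wave phase shift.
Net: one phase inversion between the two reflected rays.
So the condition for constructive reflection is 2 n t = (m + ½) λ.
λ = 2 n t / (m + ½). The fourth-longest wavelength is m = 3: λ = 2 × 1.0 × 1195 / 3.50 = 683 nm.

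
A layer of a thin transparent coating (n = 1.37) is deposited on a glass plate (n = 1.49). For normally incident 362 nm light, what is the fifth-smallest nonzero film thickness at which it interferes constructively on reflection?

661 nm

Ray reflecting at the top interface goes from n = 1.0 toward n = 1.37: a half-wave phase shift.
Bottom surface (1.37 → 1.49): reflection off a higher-index medium gives a half-wave phase shift.
Net: no relative phase inversion (both shifts match).
For strong reflection here: 2 n t = m λ.
The fifth-smallest nonzero thickness corresponds to m = 5: t = m λ / (2 n) = 5.00 × 362 / (2 × 1.37) = 661 nm.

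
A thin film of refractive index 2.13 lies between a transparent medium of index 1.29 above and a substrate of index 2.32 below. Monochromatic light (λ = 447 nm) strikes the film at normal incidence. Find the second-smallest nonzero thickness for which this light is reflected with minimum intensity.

Top surface (1.29 → 2.13): reflection off a higher-index medium gives a half-wave phase shift.
Ray reflecting at the bottom interface goes from n = 2.13 toward n = 2.32: a half-wave phase shift.
The two reflections carry the same phase change, so no net offset.
For minimum reflection here: 2 n t = (m + ½) λ.
The second-smallest nonzero thickness corresponds to m = 1: t = (m + ½) λ / (2 n) = 1.50 × 447 / (2 × 2.13) = 157 nm.

157 nm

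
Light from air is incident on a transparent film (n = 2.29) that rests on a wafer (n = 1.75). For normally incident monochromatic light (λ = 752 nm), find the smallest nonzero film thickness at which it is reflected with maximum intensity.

At the upper boundary (n = 1.0 to n = 2.29) the reflected ray undergoes a half-wave phase shift.
At the lower boundary (n = 2.29 to n = 1.75) the reflected ray undergoes no phase shift.
Exactly one π shift → a net half-wave offset.
For bright reflection here: 2 n t = (m + ½) λ.
Minimum at m = 0: t = λ / (4 n) = 752 / (4 × 2.29) = 82.1 nm.

82.1 nm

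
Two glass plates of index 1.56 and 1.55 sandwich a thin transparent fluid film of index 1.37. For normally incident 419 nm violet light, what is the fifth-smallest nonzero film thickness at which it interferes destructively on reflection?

765 nm

Top surface (1.56 → 1.37): reflection off a lower-index medium gives no phase shift.
At the lower boundary (n = 1.37 to n = 1.55) the reflected ray undergoes a half-wave phase shift.
Exactly one π shift → a net half-wave offset.
With one net inversion, destructive interference in reflection requires 2 n t = m λ.
The fifth-smallest nonzero thickness corresponds to m = 5: t = m λ / (2 n) = 5.00 × 419 / (2 × 1.37) = 765 nm.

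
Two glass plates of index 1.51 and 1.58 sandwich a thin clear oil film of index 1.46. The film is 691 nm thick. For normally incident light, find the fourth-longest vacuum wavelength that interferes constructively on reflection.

576 nm

Ray reflecting at the top interface goes from n = 1.51 toward n = 1.46: no phase shift.
Bottom surface (1.46 → 1.58): reflection off a higher-index medium gives a half-wave phase shift.
Exactly one π shift → a net half-wave offset.
So the condition for constructive reflection is 2 n t = (m + ½) λ.
λ = 2 n t / (m + ½). The fourth-longest wavelength is m = 3: λ = 2 × 1.46 × 691 / 3.50 = 576 nm.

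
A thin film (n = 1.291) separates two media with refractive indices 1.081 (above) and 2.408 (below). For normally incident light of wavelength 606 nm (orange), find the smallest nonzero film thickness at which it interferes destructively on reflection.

117 nm

Ray reflecting at the top interface goes from n = 1.081 toward n = 1.291: a half-wave phase shift.
At the lower boundary (n = 1.291 to n = 2.408) the reflected ray undergoes a half-wave phase shift.
Zero or two π shifts → no net half-wave offset.
For dark reflection here: 2 n t = (m + ½) λ.
Minimum at m = 0: t = λ / (4 n) = 606 / (4 × 1.291) = 117 nm.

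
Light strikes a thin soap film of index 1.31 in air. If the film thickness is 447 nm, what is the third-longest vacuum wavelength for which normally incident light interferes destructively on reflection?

At the upper boundary (n = 1.0 to n = 1.31) the reflected ray undergoes a half-wave phase shift.
Ray reflecting at the bottom interface goes from n = 1.31 toward n = 1.0: no phase shift.
The two reflections differ by half a wavelength.
So the condition for destructive reflection is 2 n t = m λ.
λ = 2 n t / m. The third-longest wavelength is m = 3: λ = 2 × 1.31 × 447 / 3.00 = 390 nm.

390 nm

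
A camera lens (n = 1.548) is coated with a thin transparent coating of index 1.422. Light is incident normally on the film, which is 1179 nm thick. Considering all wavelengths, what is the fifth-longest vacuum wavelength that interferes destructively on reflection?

745 nm

Ray reflecting at the top interface goes from n = 1.0 toward n = 1.422: a half-wave phase shift.
Bottom surface (1.422 → 1.548): reflection off a higher-index medium gives a half-wave phase shift.
Zero or two π shifts → no net half-wave offset.
With no net inversion, destructive interference in reflection requires 2 n t = (m + ½) λ.
λ = 2 n t / (m + ½). The fifth-longest wavelength is m = 4: λ = 2 × 1.422 × 1179 / 4.50 = 745 nm.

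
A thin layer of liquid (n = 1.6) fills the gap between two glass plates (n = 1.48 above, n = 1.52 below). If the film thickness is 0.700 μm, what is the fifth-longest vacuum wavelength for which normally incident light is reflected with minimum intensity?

Ray reflecting at the top interface goes from n = 1.48 toward n = 1.6: a half-wave phase shift.
Bottom surface (1.6 → 1.52): reflection off a lower-index medium gives no phase shift.
Exactly one π shift → a net half-wave offset.
With one net inversion, destructive interference in reflection requires 2 n t = m λ.
λ = 2 n t / m. The fifth-longest wavelength is m = 5: λ = 2 × 1.6 × 700 / 5.00 = 448 nm.

448 nm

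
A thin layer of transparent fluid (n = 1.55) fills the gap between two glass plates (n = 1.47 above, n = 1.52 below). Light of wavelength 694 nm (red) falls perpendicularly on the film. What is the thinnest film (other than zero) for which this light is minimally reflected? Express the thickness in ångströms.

At the upper boundary (n = 1.47 to n = 1.55) the reflected ray undergoes a half-wave phase shift.
At the lower boundary (n = 1.55 to n = 1.52) the reflected ray undergoes no phase shift.
Exactly one π shift → a net half-wave offset.
With one net inversion, destructive interference in reflection requires 2 n t = m λ.
Minimum nonzero at m = 1: t = λ / (2 n) = 694 / (2 × 1.55) = 224 nm.

2239 Å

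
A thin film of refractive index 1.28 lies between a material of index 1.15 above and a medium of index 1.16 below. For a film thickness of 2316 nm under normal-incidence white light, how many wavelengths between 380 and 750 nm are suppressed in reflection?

8

Ray reflecting at the top interface goes from n = 1.15 toward n = 1.28: a half-wave phase shift.
At the lower boundary (n = 1.28 to n = 1.16) the reflected ray undergoes no phase shift.
Net: one phase inversion between the two reflected rays.
So the condition for destructive reflection is 2 n t = m λ.
λ = 2 n t / m = 5929 / m nm.
m=7: 847 nm (IR); m=8: 741 nm (visible); m=9: 659 nm (visible); m=10: 593 nm (visible); m=11: 539 nm (visible); m=12: 494 nm (visible); m=13: 456 nm (visible); m=14: 423 nm (visible); m=15: 395 nm (visible); m=16: 371 nm (UV).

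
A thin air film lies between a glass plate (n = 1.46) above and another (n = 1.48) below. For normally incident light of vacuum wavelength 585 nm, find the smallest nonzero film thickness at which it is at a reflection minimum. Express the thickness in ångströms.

2925 Å

Ray reflecting at the top interface goes from n = 1.46 toward n = 1.0: no phase shift.
Ray reflecting at the bottom interface goes from n = 1.0 toward n = 1.48: a half-wave phase shift.
Net: one phase inversion between the two reflected rays.
So the condition for destructive reflection is 2 n t = m λ.
Minimum nonzero at m = 1: t = λ / (2 n) = 585 / (2 × 1.0) = 293 nm.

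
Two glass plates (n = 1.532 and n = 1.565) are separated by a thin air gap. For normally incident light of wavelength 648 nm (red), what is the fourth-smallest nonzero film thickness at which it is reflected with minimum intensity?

1296 nm

At the upper boundary (n = 1.532 to n = 1.0) the reflected ray undergoes no phase shift.
Bottom surface (1.0 → 1.565): reflection off a higher-index medium gives a half-wave phase shift.
The two reflections differ by half a wavelength.
So the condition for destructive reflection is 2 n t = m λ.
The fourth-smallest nonzero thickness corresponds to m = 4: t = m λ / (2 n) = 4.00 × 648 / (2 × 1.0) = 1296 nm.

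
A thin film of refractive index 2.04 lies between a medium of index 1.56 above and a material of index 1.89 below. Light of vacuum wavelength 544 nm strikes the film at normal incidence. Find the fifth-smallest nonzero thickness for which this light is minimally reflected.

Top surface (1.56 → 2.04): reflection off a higher-index medium gives a half-wave phase shift.
Ray reflecting at the bottom interface goes from n = 2.04 toward n = 1.89: no phase shift.
Exactly one π shift → a net half-wave offset.
For weak reflection here: 2 n t = m λ.
The fifth-smallest nonzero thickness corresponds to m = 5: t = m λ / (2 n) = 5.00 × 544 / (2 × 2.04) = 667 nm.

667 nm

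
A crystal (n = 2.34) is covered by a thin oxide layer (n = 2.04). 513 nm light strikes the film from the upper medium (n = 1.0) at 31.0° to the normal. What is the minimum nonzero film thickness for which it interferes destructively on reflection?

Ray reflecting at the top interface goes from n = 1.0 toward n = 2.04: a half-wave phase shift.
At the lower boundary (n = 2.04 to n = 2.34) the reflected ray undergoes a half-wave phase shift.
Zero or two π shifts → no net half-wave offset.
With no net inversion, destructive interference in reflection requires 2 n t cos θ_r = (m + ½) λ.
Snell's law: 1.0 sin 31.0° = 2.04 sin θ_r → sin θ_r = 0.252, cos θ_r = 0.968.
Minimum at m = 0: t = λ / (4 n cos θ_r) = 513 / (4 × 2.04 × 0.968) = 65.0 nm.

65.0 nm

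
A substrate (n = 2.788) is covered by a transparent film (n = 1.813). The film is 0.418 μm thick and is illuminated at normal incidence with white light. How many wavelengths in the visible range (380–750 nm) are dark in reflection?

2

Top surface (1.0 → 1.813): reflection off a higher-index medium gives a half-wave phase shift.
At the lower boundary (n = 1.813 to n = 2.788) the reflected ray undergoes a half-wave phase shift.
Zero or two π shifts → no net half-wave offset.
So the condition for destructive reflection is 2 n t = (m + ½) λ.
λ = 2 n t / (m + ½) = 1516 / (m + ½) nm.
m=1: 1010 nm (IR); m=2: 606 nm (visible); m=3: 433 nm (visible); m=4: 337 nm (UV).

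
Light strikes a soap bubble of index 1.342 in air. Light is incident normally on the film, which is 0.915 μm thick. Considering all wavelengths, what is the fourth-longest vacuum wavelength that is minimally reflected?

614 nm

Ray reflecting at the top interface goes from n = 1.0 toward n = 1.342: a half-wave phase shift.
Bottom surface (1.342 → 1.0): reflection off a lower-index medium gives no phase shift.
Net: one phase inversion between the two reflected rays.
With one net inversion, destructive interference in reflection requires 2 n t = m λ.
λ = 2 n t / m. The fourth-longest wavelength is m = 4: λ = 2 × 1.342 × 915 / 4.00 = 614 nm.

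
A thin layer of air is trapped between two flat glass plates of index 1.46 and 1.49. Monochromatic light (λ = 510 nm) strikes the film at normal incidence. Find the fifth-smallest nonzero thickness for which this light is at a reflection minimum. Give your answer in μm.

Ray reflecting at the top interface goes from n = 1.46 toward n = 1.0: no phase shift.
Ray reflecting at the bottom interface goes from n = 1.0 toward n = 1.49: a half-wave phase shift.
Exactly one π shift → a net half-wave offset.
So the condition for destructive reflection is 2 n t = m λ.
The fifth-smallest nonzero thickness corresponds to m = 5: t = m λ / (2 n) = 5.00 × 510 / (2 × 1.0) = 1275 nm.

1.28 μm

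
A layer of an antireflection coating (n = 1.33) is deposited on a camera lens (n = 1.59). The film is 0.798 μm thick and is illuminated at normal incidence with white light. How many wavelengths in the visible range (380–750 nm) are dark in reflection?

3

At the upper boundary (n = 1.0 to n = 1.33) the reflected ray undergoes a half-wave phase shift.
At the lower boundary (n = 1.33 to n = 1.59) the reflected ray undergoes a half-wave phase shift.
Net: no relative phase inversion (both shifts match).
With no net inversion, destructive interference in reflection requires 2 n t = (m + ½) λ.
λ = 2 n t / (m + ½) = 2123 / (m + ½) nm.
m=2: 849 nm (IR); m=3: 606 nm (visible); m=4: 472 nm (visible); m=5: 386 nm (visible); m=6: 327 nm (UV).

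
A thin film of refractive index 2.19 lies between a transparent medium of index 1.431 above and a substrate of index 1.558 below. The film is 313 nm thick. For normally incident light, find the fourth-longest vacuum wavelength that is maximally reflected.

392 nm

At the upper boundary (n = 1.431 to n = 2.19) the reflected ray undergoes a half-wave phase shift.
Ray reflecting at the bottom interface goes from n = 2.19 toward n = 1.558: no phase shift.
The two reflections differ by half a wavelength.
For bright reflection here: 2 n t = (m + ½) λ.
λ = 2 n t / (m + ½). The fourth-longest wavelength is m = 3: λ = 2 × 2.19 × 313 / 3.50 = 392 nm.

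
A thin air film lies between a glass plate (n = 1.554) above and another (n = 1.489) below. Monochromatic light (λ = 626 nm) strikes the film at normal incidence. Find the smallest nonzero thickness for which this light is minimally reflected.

313 nm

At the upper boundary (n = 1.554 to n = 1.0) the reflected ray undergoes no phase shift.
Ray reflecting at the bottom interface goes from n = 1.0 toward n = 1.489: a half-wave phase shift.
Net: one phase inversion between the two reflected rays.
For minimum reflection here: 2 n t = m λ.
The smallest nonzero thickness corresponds to m = 1: t = m λ / (2 n) = 1.00 × 626 / (2 × 1.0) = 313 nm.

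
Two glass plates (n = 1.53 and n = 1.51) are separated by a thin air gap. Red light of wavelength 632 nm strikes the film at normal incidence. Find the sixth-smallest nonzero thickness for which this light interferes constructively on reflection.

At the upper boundary (n = 1.53 to n = 1.0) the reflected ray undergoes no phase shift.
Bottom surface (1.0 → 1.51): reflection off a higher-index medium gives a half-wave phase shift.
Exactly one π shift → a net half-wave offset.
So the condition for constructive reflection is 2 n t = (m + ½) λ.
The sixth-smallest nonzero thickness corresponds to m = 5: t = (m + ½) λ / (2 n) = 5.50 × 632 / (2 × 1.0) = 1738 nm.

1738 nm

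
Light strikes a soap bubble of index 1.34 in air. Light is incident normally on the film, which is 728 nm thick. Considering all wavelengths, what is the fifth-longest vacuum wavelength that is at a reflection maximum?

At the upper boundary (n = 1.0 to n = 1.34) the reflected ray undergoes a half-wave phase shift.
Ray reflecting at the bottom interface goes from n = 1.34 toward n = 1.0: no phase shift.
The two reflections differ by half a wavelength.
With one net inversion, constructive interference in reflection requires 2 n t = (m + ½) λ.
λ = 2 n t / (m + ½). The fifth-longest wavelength is m = 4: λ = 2 × 1.34 × 728 / 4.50 = 434 nm.

434 nm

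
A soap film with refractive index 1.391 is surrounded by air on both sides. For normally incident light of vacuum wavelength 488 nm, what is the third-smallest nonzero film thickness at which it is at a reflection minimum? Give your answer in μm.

0.526 μm

Top surface (1.0 → 1.391): reflection off a higher-index medium gives a half-wave phase shift.
Bottom surface (1.391 → 1.0): reflection off a lower-index medium gives no phase shift.
Net: one phase inversion between the two reflected rays.
So the condition for destructive reflection is 2 n t = m λ.
The third-smallest nonzero thickness corresponds to m = 3: t = m λ / (2 n) = 3.00 × 488 / (2 × 1.391) = 526 nm.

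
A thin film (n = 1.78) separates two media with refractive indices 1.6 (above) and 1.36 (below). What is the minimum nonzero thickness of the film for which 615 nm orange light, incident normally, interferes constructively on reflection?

At the upper boundary (n = 1.6 to n = 1.78) the reflected ray undergoes a half-wave phase shift.
At the lower boundary (n = 1.78 to n = 1.36) the reflected ray undergoes no phase shift.
Net: one phase inversion between the two reflected rays.
For maximum reflection here: 2 n t = (m + ½) λ.
Minimum at m = 0: t = λ / (4 n) = 615 / (4 × 1.78) = 86.4 nm.

86.4 nm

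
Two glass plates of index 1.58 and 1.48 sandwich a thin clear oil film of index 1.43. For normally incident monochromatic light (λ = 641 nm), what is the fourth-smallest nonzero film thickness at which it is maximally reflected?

Ray reflecting at the top interface goes from n = 1.58 toward n = 1.43: no phase shift.
At the lower boundary (n = 1.43 to n = 1.48) the reflected ray undergoes a half-wave phase shift.
Net: one phase inversion between the two reflected rays.
With one net inversion, constructive interference in reflection requires 2 n t = (m + ½) λ.
The fourth-smallest nonzero thickness corresponds to m = 3: t = (m + ½) λ / (2 n) = 3.50 × 641 / (2 × 1.43) = 784 nm.

784 nm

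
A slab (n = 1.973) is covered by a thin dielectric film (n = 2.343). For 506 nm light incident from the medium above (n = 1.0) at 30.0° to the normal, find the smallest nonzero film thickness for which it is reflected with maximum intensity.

55.3 nm

At the upper boundary (n = 1.0 to n = 2.343) the reflected ray undergoes a half-wave phase shift.
Bottom surface (2.343 → 1.973): reflection off a lower-index medium gives no phase shift.
Exactly one π shift → a net half-wave offset.
So the condition for constructive reflection is 2 n t cos θ_r = (m + ½) λ.
Snell's law: 1.0 sin 30.0° = 2.343 sin θ_r → sin θ_r = 0.213, cos θ_r = 0.977.
Minimum at m = 0: t = λ / (4 n cos θ_r) = 506 / (4 × 2.343 × 0.977) = 55.3 nm.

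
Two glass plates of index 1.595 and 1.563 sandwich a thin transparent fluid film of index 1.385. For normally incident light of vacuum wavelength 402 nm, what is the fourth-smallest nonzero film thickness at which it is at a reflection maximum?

At the upper boundary (n = 1.595 to n = 1.385) the reflected ray undergoes no phase shift.
Ray reflecting at the bottom interface goes from n = 1.385 toward n = 1.563: a half-wave phase shift.
Net: one phase inversion between the two reflected rays.
So the condition for constructive reflection is 2 n t = (m + ½) λ.
The fourth-smallest nonzero thickness corresponds to m = 3: t = (m + ½) λ / (2 n) = 3.50 × 402 / (2 × 1.385) = 508 nm.

508 nm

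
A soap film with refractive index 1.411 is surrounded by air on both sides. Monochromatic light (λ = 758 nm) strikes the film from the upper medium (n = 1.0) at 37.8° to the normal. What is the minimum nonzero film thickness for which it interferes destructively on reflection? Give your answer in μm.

0.298 μm

Ray reflecting at the top interface goes from n = 1.0 toward n = 1.411: a half-wave phase shift.
Ray reflecting at the bottom interface goes from n = 1.411 toward n = 1.0: no phase shift.
Exactly one π shift → a net half-wave offset.
So the condition for destructive reflection is 2 n t cos θ_r = m λ.
Snell's law: 1.0 sin 37.8° = 1.411 sin θ_r → sin θ_r = 0.434, cos θ_r = 0.901.
Minimum nonzero at m = 1: t = λ / (2 n cos θ_r) = 758 / (2 × 1.411 × 0.901) = 298 nm.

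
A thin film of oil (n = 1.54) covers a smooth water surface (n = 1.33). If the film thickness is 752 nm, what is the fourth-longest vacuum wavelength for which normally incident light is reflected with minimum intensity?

At the upper boundary (n = 1.0 to n = 1.54) the reflected ray undergoes a half-wave phase shift.
At the lower boundary (n = 1.54 to n = 1.33) the reflected ray undergoes no phase shift.
Exactly one π shift → a net half-wave offset.
With one net inversion, destructive interference in reflection requires 2 n t = m λ.
λ = 2 n t / m. The fourth-longest wavelength is m = 4: λ = 2 × 1.54 × 752 / 4.00 = 579 nm.

579 nm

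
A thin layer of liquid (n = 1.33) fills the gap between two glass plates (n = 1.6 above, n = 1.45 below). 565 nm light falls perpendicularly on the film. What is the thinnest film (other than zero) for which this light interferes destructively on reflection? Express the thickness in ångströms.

2124 Å

At the upper boundary (n = 1.6 to n = 1.33) the reflected ray undergoes no phase shift.
Ray reflecting at the bottom interface goes from n = 1.33 toward n = 1.45: a half-wave phase shift.
Exactly one π shift → a net half-wave offset.
For weak reflection here: 2 n t = m λ.
Minimum nonzero at m = 1: t = λ / (2 n) = 565 / (2 × 1.33) = 212 nm.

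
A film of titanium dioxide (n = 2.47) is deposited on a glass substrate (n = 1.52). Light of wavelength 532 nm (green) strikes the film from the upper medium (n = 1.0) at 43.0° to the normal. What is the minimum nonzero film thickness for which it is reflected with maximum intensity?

Top surface (1.0 → 2.47): reflection off a higher-index medium gives a half-wave phase shift.
Bottom surface (2.47 → 1.52): reflection off a lower-index medium gives no phase shift.
The two reflections differ by half a wavelength.
So the condition for constructive reflection is 2 n t cos θ_r = (m + ½) λ.
Snell's law: 1.0 sin 43.0° = 2.47 sin θ_r → sin θ_r = 0.276, cos θ_r = 0.961.
Minimum at m = 0: t = λ / (4 n cos θ_r) = 532 / (4 × 2.47 × 0.961) = 56.0 nm.

56.0 nm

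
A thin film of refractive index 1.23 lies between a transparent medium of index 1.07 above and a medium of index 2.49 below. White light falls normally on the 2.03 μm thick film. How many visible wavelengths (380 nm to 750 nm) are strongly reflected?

Top surface (1.07 → 1.23): reflection off a higher-index medium gives a half-wave phase shift.
Bottom surface (1.23 → 2.49): reflection off a higher-index medium gives a half-wave phase shift.
Net: no relative phase inversion (both shifts match).
For maximum reflection here: 2 n t = m λ.
λ = 2 n t / m = 4994 / m nm.
m=6: 832 nm (IR); m=7: 713 nm (visible); m=8: 624 nm (visible); m=9: 555 nm (visible); m=10: 499 nm (visible); m=11: 454 nm (visible); m=12: 416 nm (visible); m=13: 384 nm (visible); m=14: 357 nm (UV).

7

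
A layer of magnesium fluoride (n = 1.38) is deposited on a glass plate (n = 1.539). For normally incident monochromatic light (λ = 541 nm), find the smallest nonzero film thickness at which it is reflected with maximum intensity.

196 nm

Top surface (1.0 → 1.38): reflection off a higher-index medium gives a half-wave phase shift.
Bottom surface (1.38 → 1.539): reflection off a higher-index medium gives a half-wave phase shift.
The two reflections carry the same phase change, so no net offset.
So the condition for constructive reflection is 2 n t = m λ.
Minimum nonzero at m = 1: t = λ / (2 n) = 541 / (2 × 1.38) = 196 nm.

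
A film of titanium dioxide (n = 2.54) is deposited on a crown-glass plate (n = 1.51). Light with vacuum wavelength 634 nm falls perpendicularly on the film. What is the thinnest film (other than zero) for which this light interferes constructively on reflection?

Top surface (1.0 → 2.54): reflection off a higher-index medium gives a half-wave phase shift.
Ray reflecting at the bottom interface goes from n = 2.54 toward n = 1.51: no phase shift.
Exactly one π shift → a net half-wave offset.
So the condition for constructive reflection is 2 n t = (m + ½) λ.
Minimum at m = 0: t = λ / (4 n) = 634 / (4 × 2.54) = 62.4 nm.

62.4 nm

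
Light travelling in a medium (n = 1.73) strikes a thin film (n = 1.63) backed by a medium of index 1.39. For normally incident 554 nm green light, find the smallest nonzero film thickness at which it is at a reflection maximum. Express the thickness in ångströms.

Top surface (1.73 → 1.63): reflection off a lower-index medium gives no phase shift.
Bottom surface (1.63 → 1.39): reflection off a lower-index medium gives no phase shift.
Zero or two π shifts → no net half-wave offset.
For bright reflection here: 2 n t = m λ.
Minimum nonzero at m = 1: t = λ / (2 n) = 554 / (2 × 1.63) = 170 nm.

1699 Å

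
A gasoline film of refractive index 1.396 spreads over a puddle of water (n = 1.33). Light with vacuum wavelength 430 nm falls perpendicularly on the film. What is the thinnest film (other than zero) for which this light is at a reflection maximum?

Ray reflecting at the top interface goes from n = 1.0 toward n = 1.396: a half-wave phase shift.
Ray reflecting at the bottom interface goes from n = 1.396 toward n = 1.33: no phase shift.
The two reflections differ by half a wavelength.
For bright reflection here: 2 n t = (m + ½) λ.
Minimum at m = 0: t = λ / (4 n) = 430 / (4 × 1.396) = 77.0 nm.

77.0 nm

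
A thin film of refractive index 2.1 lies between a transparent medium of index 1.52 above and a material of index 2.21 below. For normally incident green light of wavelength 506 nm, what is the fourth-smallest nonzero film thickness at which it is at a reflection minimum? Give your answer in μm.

At the upper boundary (n = 1.52 to n = 2.1) the reflected ray undergoes a half-wave phase shift.
Ray reflecting at the bottom interface goes from n = 2.1 toward n = 2.21: a half-wave phase shift.
Net: no relative phase inversion (both shifts match).
So the condition for destructive reflection is 2 n t = (m + ½) λ.
The fourth-smallest nonzero thickness corresponds to m = 3: t = (m + ½) λ / (2 n) = 3.50 × 506 / (2 × 2.1) = 422 nm.

0.422 μm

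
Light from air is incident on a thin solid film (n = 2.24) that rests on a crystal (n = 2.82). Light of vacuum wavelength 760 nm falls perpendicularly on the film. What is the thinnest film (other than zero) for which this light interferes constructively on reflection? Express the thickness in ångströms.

1696 Å

At the upper boundary (n = 1.0 to n = 2.24) the reflected ray undergoes a half-wave phase shift.
Bottom surface (2.24 → 2.82): reflection off a higher-index medium gives a half-wave phase shift.
Zero or two π shifts → no net half-wave offset.
So the condition for constructive reflection is 2 n t = m λ.
Minimum nonzero at m = 1: t = λ / (2 n) = 760 / (2 × 2.24) = 170 nm.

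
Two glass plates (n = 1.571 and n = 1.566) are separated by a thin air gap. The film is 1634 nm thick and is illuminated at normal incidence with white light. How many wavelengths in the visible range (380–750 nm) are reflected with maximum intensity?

At the upper boundary (n = 1.571 to n = 1.0) the reflected ray undergoes no phase shift.
Bottom surface (1.0 → 1.566): reflection off a higher-index medium gives a half-wave phase shift.
Exactly one π shift → a net half-wave offset.
So the condition for constructive reflection is 2 n t = (m + ½) λ.
λ = 2 n t / (m + ½) = 3268 / (m + ½) nm.
m=3: 934 nm (IR); m=4: 726 nm (visible); m=5: 594 nm (visible); m=6: 503 nm (visible); m=7: 436 nm (visible); m=8: 384 nm (visible); m=9: 344 nm (UV).

5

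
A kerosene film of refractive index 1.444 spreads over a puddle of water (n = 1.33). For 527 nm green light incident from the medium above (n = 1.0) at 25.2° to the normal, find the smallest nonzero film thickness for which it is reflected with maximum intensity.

95.5 nm

Ray reflecting at the top interface goes from n = 1.0 toward n = 1.444: a half-wave phase shift.
At the lower boundary (n = 1.444 to n = 1.33) the reflected ray undergoes no phase shift.
Net: one phase inversion between the two reflected rays.
With one net inversion, constructive interference in reflection requires 2 n t cos θ_r = (m + ½) λ.
Snell's law: 1.0 sin 25.2° = 1.444 sin θ_r → sin θ_r = 0.295, cos θ_r = 0.956.
Minimum at m = 0: t = λ / (4 n cos θ_r) = 527 / (4 × 1.444 × 0.956) = 95.5 nm.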